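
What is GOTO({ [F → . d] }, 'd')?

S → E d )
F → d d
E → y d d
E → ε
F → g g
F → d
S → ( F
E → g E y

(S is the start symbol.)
GOTO(I, 'd') = CLOSURE({ [A → αX.β] : [A → α.Xβ] ∈ I, X = 'd' })

Items with dot before 'd', with the dot advanced:
  [F → . d] → [F → d .]
Closure adds nothing (no advanced item has the dot before a non-terminal).

GOTO = { [F → d .] }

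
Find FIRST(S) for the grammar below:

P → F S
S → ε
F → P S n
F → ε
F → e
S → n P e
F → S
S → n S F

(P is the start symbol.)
From S → ε:
  - ε-production, so ε ∈ FIRST(S)
From S → n P e:
  - n is a terminal: add 'n' and stop
From S → n S F:
  - n is a terminal: add 'n' and stop

Collecting: FIRST(S) = { 'n', ε }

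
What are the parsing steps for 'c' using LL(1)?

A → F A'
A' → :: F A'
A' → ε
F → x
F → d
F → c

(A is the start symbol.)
Stack is shown with the top on the left.

Stack   Input  Action
---------------------
A $     c $    output A → F A'
F A' $  c $    output F → c
c A' $  c $    match 'c'
A' $    $      output A' → ε
$       $      accept

The string is accepted.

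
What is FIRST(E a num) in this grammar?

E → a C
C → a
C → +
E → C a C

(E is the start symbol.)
FIRST sets of the non-terminals involved (from the grammar, by fixed-point iteration):
  FIRST(E) = { '+', 'a' }

To compute FIRST(E a num), process the symbols left to right:
Symbol E is a non-terminal. Add FIRST(E) \ {ε} = { '+', 'a' }
E is not nullable (ε ∉ FIRST(E)), so stop here.
FIRST(E a num) = { '+', 'a' }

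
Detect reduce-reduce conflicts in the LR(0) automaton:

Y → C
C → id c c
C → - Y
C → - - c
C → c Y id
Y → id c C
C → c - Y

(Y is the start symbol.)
A reduce-reduce conflict occurs when an LR(0) state has two complete items [A → α .] and [B → β .] — both call for a reduction, and with no lookahead the parser cannot choose between them.

Augment with Y' → Y and build the canonical LR(0) collection (I0 = CLOSURE({[Y' → . Y]}), then GOTO on every symbol after a dot until no new states appear). It has 19 states:
  I0: { [C → . - - c], [C → . - Y], [C → . c - Y], [C → . c Y id], [C → . id c c], [Y → . C], [Y → . id c C], [Y' → . Y] }  — shift
  I1: { [C → - . - c], [C → - . Y], [C → . - - c], [C → . - Y], [C → . c - Y], [C → . c Y id], [C → . id c c], [Y → . C], [Y → . id c C] }  — shift
  I2: { [Y → C .] }  — reduce
  I3: { [Y' → Y .] }  — accept
  I4: { [C → . - - c], [C → . - Y], [C → . c - Y], [C → . c Y id], [C → . id c c], [C → c . - Y], [C → c . Y id], [Y → . C], [Y → . id c C] }  — shift
  I5: { [C → id . c c], [Y → id . c C] }  — shift
  I6: { [C → . - - c], [C → . - Y], [C → . c - Y], [C → . c Y id], [C → . id c c], [C → id c . c], [Y → id c . C] }  — shift
  I7: { [Y → id c C .] }  — reduce
  I8: { [C → . - - c], [C → . - Y], [C → . c - Y], [C → . c Y id], [C → . id c c], [C → c . - Y], [C → c . Y id], [C → id c c .], [Y → . C], [Y → . id c C] }  — shift, reduce
  I9: { [C → id . c c] }  — shift
  I10: { [C → id c . c] }  — shift
  I11: { [C → id c c .] }  — reduce
  I12: { [C → - . - c], [C → - . Y], [C → . - - c], [C → . - Y], [C → . c - Y], [C → . c Y id], [C → . id c c], [C → c - . Y], [Y → . C], [Y → . id c C] }  — shift
  I13: { [C → c Y . id] }  — shift
  I14: { [C → c Y id .] }  — reduce
  I15: { [C → - - . c], [C → - . - c], [C → - . Y], [C → . - - c], [C → . - Y], [C → . c - Y], [C → . c Y id], [C → . id c c], [Y → . C], [Y → . id c C] }  — shift
  I16: { [C → - Y .], [C → c - Y .] }  — 2 reduces
  I17: { [C → - Y .] }  — reduce
  I18: { [C → - - c .], [C → . - - c], [C → . - Y], [C → . c - Y], [C → . c Y id], [C → . id c c], [C → c . - Y], [C → c . Y id], [Y → . C], [Y → . id c C] }  — shift, reduce

I16 contains complete items [C → - Y .], [C → c - Y .] — reduce-reduce conflict.

Answer: Yes — I16: [C → - Y .] vs [C → c - Y .]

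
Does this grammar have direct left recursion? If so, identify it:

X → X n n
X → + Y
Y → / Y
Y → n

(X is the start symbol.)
Direct left recursion occurs when N → N α for some non-terminal N (the right-hand side begins with the left-hand side itself).

X → X n n: LEFT RECURSIVE (starts with X)
X → + Y: starts with '+'
Y → / Y: starts with '/'
Y → n: starts with n

The grammar has direct left recursion on: X.

Answer: Yes, X is left-recursive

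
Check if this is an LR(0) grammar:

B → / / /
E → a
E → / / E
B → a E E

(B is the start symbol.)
Yes, the grammar is LR(0)

Augment with B' → B and build the canonical LR(0) collection (I0 = CLOSURE({[B' → . B]}), then GOTO on every symbol after a dot until no new states appear). It has 12 states:
  I0: { [B → . / / /], [B → . a E E], [B' → . B] }  — shift
  I1: { [B → / . / /] }  — shift
  I2: { [B' → B .] }  — accept
  I3: { [B → a . E E], [E → . / / E], [E → . a] }  — shift
  I4: { [E → / . / E] }  — shift
  I5: { [B → a E . E], [E → . / / E], [E → . a] }  — shift
  I6: { [E → a .] }  — reduce
  I7: { [B → a E E .] }  — reduce
  I8: { [E → . / / E], [E → . a], [E → / / . E] }  — shift
  I9: { [E → / / E .] }  — reduce
  I10: { [B → / / . /] }  — shift
  I11: { [B → / / / .] }  — reduce

Every state is either a pure shift/goto state or contains exactly one complete item and nothing to shift — no conflicts. The grammar is LR(0).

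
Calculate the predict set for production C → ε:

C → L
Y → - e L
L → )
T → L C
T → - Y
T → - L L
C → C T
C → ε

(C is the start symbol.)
PREDICT(C → ε) = (FIRST(RHS) \ {ε}) ∪ (FOLLOW(C) if ε ∈ FIRST(RHS), i.e. RHS ⇒* ε)
The right-hand side is ε (FIRST(ε) = { ε }), so the predict set is FOLLOW(C) = { $, ')', '-' }
PREDICT(C → ε) = { $, ')', '-' }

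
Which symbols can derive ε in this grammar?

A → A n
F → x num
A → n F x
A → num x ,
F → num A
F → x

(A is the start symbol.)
None

A non-terminal is nullable if it can derive ε (the empty string): either it has an ε-production, or it has a production whose right-hand side consists entirely of nullable non-terminals.

There are no ε-productions, so no non-terminal can derive ε.
No non-terminals are nullable.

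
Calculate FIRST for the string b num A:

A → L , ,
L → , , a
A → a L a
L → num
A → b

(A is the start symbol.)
{ 'b' }

To compute FIRST(b num A), process the symbols left to right:
Symbol b is a terminal. Add 'b' and stop.
FIRST(b num A) = { 'b' }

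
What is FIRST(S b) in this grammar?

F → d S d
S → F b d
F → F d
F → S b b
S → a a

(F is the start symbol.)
{ 'a', 'd' }

FIRST sets of the non-terminals involved (from the grammar, by fixed-point iteration):
  FIRST(S) = { 'a', 'd' }

To compute FIRST(S b), process the symbols left to right:
Symbol S is a non-terminal. Add FIRST(S) \ {ε} = { 'a', 'd' }
S is not nullable (ε ∉ FIRST(S)), so stop here.
FIRST(S b) = { 'a', 'd' }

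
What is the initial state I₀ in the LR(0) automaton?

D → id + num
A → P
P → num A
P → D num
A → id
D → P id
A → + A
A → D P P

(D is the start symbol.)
{ [D → . P id], [D → . id + num], [D' → . D], [P → . D num], [P → . num A] }

First, augment the grammar with D' → D
I₀ = CLOSURE({ [D' → . D] }):
  [D' → . D] has the dot before D: add [D → . id + num], [D → . P id]
  [D → . P id] has the dot before P: add [P → . num A], [P → . D num]
No further items can be added.

I₀ = { [D → . P id], [D → . id + num], [D' → . D], [P → . D num], [P → . num A] }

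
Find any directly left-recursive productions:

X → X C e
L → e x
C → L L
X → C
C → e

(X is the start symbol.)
Direct left recursion occurs when N → N α for some non-terminal N (the right-hand side begins with the left-hand side itself).

X → X C e: LEFT RECURSIVE (starts with X)
L → e x: starts with e
C → L L: starts with L
X → C: starts with C
C → e: starts with e

The grammar has direct left recursion on: X.

Answer: Yes, X is left-recursive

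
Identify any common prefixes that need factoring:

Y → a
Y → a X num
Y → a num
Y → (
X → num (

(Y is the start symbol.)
Left-factoring is needed when two productions for the same non-terminal
share a common prefix on the right-hand side.

Productions for Y:
  Y → a
  Y → a X num
  Y → a num
  Y → (

Found common prefix 'a' in productions for Y

Answer: Yes, Y has productions with common prefix 'a'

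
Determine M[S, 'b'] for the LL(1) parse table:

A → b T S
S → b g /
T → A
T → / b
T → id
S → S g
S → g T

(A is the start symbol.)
To find M[S, 'b'], we find productions for S where 'b' is in the predict set (PREDICT(N → α) = (FIRST(α) \ {ε}) ∪ (FOLLOW(N) if α ⇒* ε)).

Relevant sets:
  FIRST(S) = { 'b', 'g' }

S → b g /: PREDICT = { 'b' }
  'b' is in predict set, so this production goes in M[S, 'b']
S → S g: PREDICT = { 'b', 'g' }
  'b' is in predict set, so this production goes in M[S, 'b']
S → g T: PREDICT = { 'g' }

M[S, 'b'] = S → b g /, S → S g  (a multiply-defined cell — the grammar is not LL(1))

Answer: S → b g /, S → S g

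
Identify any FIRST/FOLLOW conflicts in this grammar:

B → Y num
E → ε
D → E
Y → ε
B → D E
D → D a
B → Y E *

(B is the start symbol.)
Yes. D → D a with FOLLOW(D) on { 'a' }

A FIRST/FOLLOW conflict occurs when a non-terminal N has a nullable alternative N → β (β ⇒* ε) and another alternative N → α with FIRST(α) ∩ FOLLOW(N) ≠ ∅: on such a lookahead the parser cannot decide between expanding α and letting N vanish via β.

Nullable non-terminals: B, D, E, Y.
FIRST sets used below: FIRST(Y) = { ε }, FIRST(D) = { 'a', ε }, FIRST(E) = { ε }

B: nullable alternative(s) B → D E; FOLLOW(B) = { $ }
  B → Y num: FIRST \ {ε} = { 'num' } — disjoint from FOLLOW(B)
  B → D E: FIRST \ {ε} = { 'a' } — this is the only nullable alternative, skip
  B → Y E *: FIRST \ {ε} = { '*' } — disjoint from FOLLOW(B)

D: nullable alternative(s) D → E; FOLLOW(D) = { $, 'a' }
  D → E: FIRST \ {ε} = { } — this is the only nullable alternative, skip
  D → D a: FIRST \ {ε} = { 'a' } — overlaps FOLLOW(D) on { 'a' }: CONFLICT
E has a nullable alternative but only one production, so nothing to check.
Y has a nullable alternative but only one production, so nothing to check.

So the grammar has 1 FIRST/FOLLOW conflict (marked CONFLICT above).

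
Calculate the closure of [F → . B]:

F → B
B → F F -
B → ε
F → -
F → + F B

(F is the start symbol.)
Start with: [F → . B]
  [F → . B] has the dot before B: add [B → . F F -], [B → .]
  [B → . F F -] has the dot before F: add [F → . -], [F → . + F B]
No further items can be added.

CLOSURE = { [B → . F F -], [B → .], [F → . + F B], [F → . -], [F → . B] }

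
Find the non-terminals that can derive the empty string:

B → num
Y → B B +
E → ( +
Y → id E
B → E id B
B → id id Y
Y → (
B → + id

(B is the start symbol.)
None

A non-terminal is nullable if it can derive ε (the empty string): either it has an ε-production, or it has a production whose right-hand side consists entirely of nullable non-terminals.

There are no ε-productions, so no non-terminal can derive ε.
No non-terminals are nullable.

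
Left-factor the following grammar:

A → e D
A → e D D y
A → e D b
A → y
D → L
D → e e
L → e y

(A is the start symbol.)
A → e D A'
A' → ε
A' → D y
A' → b
A → y
D → L
D → e e
L → e y

Left-factoring transforms A → αβ₁ | αβ₂ into A → αA' and A' → β₁ | β₂
(α is the longest common prefix among the alternatives). Repeat until
no nonterminal has two alternatives with a common prefix.

Round 1: A has alternatives sharing prefix 'e D'. Introduce A': A → e D A'
  Add: A' → ε
  Add: A' → D y
  Add: A' → b

No remaining common prefixes — done.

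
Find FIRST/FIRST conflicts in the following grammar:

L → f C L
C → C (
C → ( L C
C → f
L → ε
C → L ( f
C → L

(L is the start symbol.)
Yes. C → C '(' / C → '(' L C on { '(' }; C → C '(' / C → f on { 'f' }; C → C '(' / C → L '(' f on { '(', 'f' }; C → C '(' / C → L on { 'f' }; C → '(' L C / C → L '(' f on { '(' }; C → f / C → L '(' f on { 'f' }; C → f / C → L on { 'f' }; C → L '(' f / C → L on { 'f' }

FIRST sets of the non-terminals at (or reachable through a nullable prefix from) the front of some alternative:
  FIRST(C) = { '(', 'f', ε }
  FIRST(L) = { 'f', ε }

Productions for L:
  L → f C L: FIRST = { 'f' }
  L → ε: FIRST = { ε }
Productions for C:
  C → C (: FIRST = { '(', 'f' }
  C → ( L C: FIRST = { '(' }
  C → f: FIRST = { 'f' }
  C → L ( f: FIRST = { '(', 'f' }
  C → L: FIRST = { 'f', ε }

Conflict for C: C → C ( and C → ( L C
  Overlap: { '(' }
Conflict for C: C → C ( and C → f
  Overlap: { 'f' }
Conflict for C: C → C ( and C → L ( f
  Overlap: { '(', 'f' }
Conflict for C: C → C ( and C → L
  Overlap: { 'f' }
Conflict for C: C → ( L C and C → L ( f
  Overlap: { '(' }
Conflict for C: C → f and C → L ( f
  Overlap: { 'f' }
Conflict for C: C → f and C → L
  Overlap: { 'f' }
Conflict for C: C → L ( f and C → L
  Overlap: { 'f' }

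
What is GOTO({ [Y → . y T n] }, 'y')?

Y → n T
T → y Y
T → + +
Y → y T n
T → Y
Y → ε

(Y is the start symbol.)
{ [T → . + +], [T → . Y], [T → . y Y], [Y → . n T], [Y → . y T n], [Y → .], [Y → y . T n] }

GOTO(I, 'y') = CLOSURE({ [A → αX.β] : [A → α.Xβ] ∈ I, X = 'y' })

Items with dot before 'y', with the dot advanced:
  [Y → . y T n] → [Y → y . T n]
Closure of the advanced items:
  [Y → y . T n] has the dot before T: add [T → . y Y], [T → . + +], [T → . Y]
  [T → . Y] has the dot before Y: add [Y → . n T], [Y → . y T n], [Y → .]

GOTO = { [T → . + +], [T → . Y], [T → . y Y], [Y → . n T], [Y → . y T n], [Y → .], [Y → y . T n] }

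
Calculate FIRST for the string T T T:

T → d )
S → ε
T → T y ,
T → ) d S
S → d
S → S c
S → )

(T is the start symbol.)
FIRST sets of the non-terminals involved (from the grammar, by fixed-point iteration):
  FIRST(T) = { ')', 'd' }

To compute FIRST(T T T), process the symbols left to right:
Symbol T is a non-terminal. Add FIRST(T) \ {ε} = { ')', 'd' }
T is not nullable (ε ∉ FIRST(T)), so stop here.
FIRST(T T T) = { ')', 'd' }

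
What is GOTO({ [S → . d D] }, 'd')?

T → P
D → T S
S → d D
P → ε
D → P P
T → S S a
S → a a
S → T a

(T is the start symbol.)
{ [D → . P P], [D → . T S], [P → .], [S → . T a], [S → . a a], [S → . d D], [S → d . D], [T → . P], [T → . S S a] }

GOTO(I, 'd') = CLOSURE({ [A → αX.β] : [A → α.Xβ] ∈ I, X = 'd' })

Items with dot before 'd', with the dot advanced:
  [S → . d D] → [S → d . D]
Closure of the advanced items:
  [S → d . D] has the dot before D: add [D → . T S], [D → . P P]
  [D → . T S] has the dot before T: add [T → . P], [T → . S S a]
  [D → . P P] has the dot before P: add [P → .]
  [T → . S S a] has the dot before S: add [S → . d D], [S → . a a], [S → . T a]

GOTO = { [D → . P P], [D → . T S], [P → .], [S → . T a], [S → . a a], [S → . d D], [S → d . D], [T → . P], [T → . S S a] }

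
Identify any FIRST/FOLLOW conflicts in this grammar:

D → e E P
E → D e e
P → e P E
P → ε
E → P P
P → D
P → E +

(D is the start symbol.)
A FIRST/FOLLOW conflict occurs when a non-terminal N has a nullable alternative N → β (β ⇒* ε) and another alternative N → α with FIRST(α) ∩ FOLLOW(N) ≠ ∅: on such a lookahead the parser cannot decide between expanding α and letting N vanish via β.

Nullable non-terminals: E, P.
FIRST sets used below: FIRST(D) = { 'e' }, FIRST(P) = { '+', 'e', ε }, FIRST(E) = { '+', 'e', ε }

E: nullable alternative(s) E → P P; FOLLOW(E) = { $, '+', 'e' }
  E → D e e: FIRST \ {ε} = { 'e' } — overlaps FOLLOW(E) on { 'e' }: CONFLICT
  E → P P: FIRST \ {ε} = { '+', 'e' } — this is the only nullable alternative, skip

P: nullable alternative(s) P → ε; FOLLOW(P) = { $, '+', 'e' }
  P → e P E: FIRST \ {ε} = { 'e' } — overlaps FOLLOW(P) on { 'e' }: CONFLICT
  P → ε: FIRST \ {ε} = { } — this is the only nullable alternative, skip
  P → D: FIRST \ {ε} = { 'e' } — overlaps FOLLOW(P) on { 'e' }: CONFLICT
  P → E +: FIRST \ {ε} = { '+', 'e' } — overlaps FOLLOW(P) on { '+', 'e' }: CONFLICT

D has no nullable alternative, so no FIRST/FOLLOW check is needed there.

So the grammar has 4 FIRST/FOLLOW conflicts (marked CONFLICT above).

Answer: Yes. E → D e e with FOLLOW(E) on { 'e' }; P → e P E with FOLLOW(P) on { 'e' }; P → D with FOLLOW(P) on { 'e' }; P → E '+' with FOLLOW(P) on { '+', 'e' }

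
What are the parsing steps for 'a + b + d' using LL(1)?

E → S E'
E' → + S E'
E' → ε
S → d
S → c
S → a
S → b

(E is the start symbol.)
Stack is shown with the top on the left.

Stack     Input        Action
-----------------------------
E $       a + b + d $  output E → S E'
S E' $    a + b + d $  output S → a
a E' $    a + b + d $  match 'a'
E' $      + b + d $    output E' → + S E'
+ S E' $  + b + d $    match '+'
S E' $    b + d $      output S → b
b E' $    b + d $      match 'b'
E' $      + d $        output E' → + S E'
+ S E' $  + d $        match '+'
S E' $    d $          output S → d
d E' $    d $          match 'd'
E' $      $            output E' → ε
$         $            accept

The string is accepted.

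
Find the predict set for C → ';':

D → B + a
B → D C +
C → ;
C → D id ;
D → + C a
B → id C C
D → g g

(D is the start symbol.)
PREDICT(C → ';') = (FIRST(RHS) \ {ε}) ∪ (FOLLOW(C) if ε ∈ FIRST(RHS), i.e. RHS ⇒* ε)
FIRST(';') = { ';' }
ε ∉ FIRST(';'), so FOLLOW(C) is not added.
PREDICT(C → ';') = { ';' }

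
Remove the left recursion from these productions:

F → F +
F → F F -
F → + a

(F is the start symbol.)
F is directly left-recursive. The standard transformation for
  A → A α₁ | ... | A α_m | β₁ | ... | β_n
is
  A  → β₁ A' | ... | β_n A'
  A' → α₁ A' | ... | α_m A' | ε

F → + a becomes F → + a F'
F → F + becomes F' → + F'
F → F F - becomes F' → F - F'
Add F' → ε

Resulting grammar:
F → + a F'
F' → + F'
F' → F - F'
F' → ε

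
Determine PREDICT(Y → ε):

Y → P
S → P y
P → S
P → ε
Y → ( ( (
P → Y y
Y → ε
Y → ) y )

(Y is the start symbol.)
PREDICT(Y → ε) = (FIRST(RHS) \ {ε}) ∪ (FOLLOW(Y) if ε ∈ FIRST(RHS), i.e. RHS ⇒* ε)
The right-hand side is ε (FIRST(ε) = { ε }), so the predict set is FOLLOW(Y) = { $, 'y' }
PREDICT(Y → ε) = { $, 'y' }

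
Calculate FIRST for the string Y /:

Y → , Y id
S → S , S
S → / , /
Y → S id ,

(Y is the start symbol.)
{ ',', '/' }

FIRST sets of the non-terminals involved (from the grammar, by fixed-point iteration):
  FIRST(Y) = { ',', '/' }

To compute FIRST(Y /), process the symbols left to right:
Symbol Y is a non-terminal. Add FIRST(Y) \ {ε} = { ',', '/' }
Y is not nullable (ε ∉ FIRST(Y)), so stop here.
FIRST(Y /) = { ',', '/' }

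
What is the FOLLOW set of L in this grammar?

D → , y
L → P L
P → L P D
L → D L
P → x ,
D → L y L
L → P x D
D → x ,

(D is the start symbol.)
{ $, ',', 'x', 'y' }

In L → P L: L is at the end; this adds FOLLOW(L) to itself — nothing new
In P → L P D: L is followed by P D, add FIRST(P D) \ {ε} = { ',', 'x' }
In L → D L: L is at the end; this adds FOLLOW(L) to itself — nothing new
In D → L y L: L is followed by y L, add FIRST(y L) \ {ε} = { 'y' }
In D → L y L: L is at the end, add FOLLOW(D)

The FOLLOW sets referred to above (computed the same way, to a fixed point):
  FOLLOW(D) = { $, ',', 'x', 'y' }

Taking the union: FOLLOW(L) = { $, ',', 'x', 'y' }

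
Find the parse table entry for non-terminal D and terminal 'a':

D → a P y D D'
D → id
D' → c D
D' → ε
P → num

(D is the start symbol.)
To find M[D, 'a'], we find productions for D where 'a' is in the predict set (PREDICT(N → α) = (FIRST(α) \ {ε}) ∪ (FOLLOW(N) if α ⇒* ε)).

D → a P y D D': PREDICT = { 'a' }
  'a' is in predict set, so this production goes in M[D, 'a']
D → id: PREDICT = { 'id' }

M[D, 'a'] = D → a P y D D'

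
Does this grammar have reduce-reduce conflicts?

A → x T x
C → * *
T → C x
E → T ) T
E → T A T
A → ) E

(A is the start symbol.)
No reduce-reduce conflicts

A reduce-reduce conflict occurs when an LR(0) state has two complete items [A → α .] and [B → β .] — both call for a reduction, and with no lookahead the parser cannot choose between them.

Augment with A' → A and build the canonical LR(0) collection (I0 = CLOSURE({[A' → . A]}), then GOTO on every symbol after a dot until no new states appear). It has 16 states:
  I0: { [A → . ) E], [A → . x T x], [A' → . A] }  — shift
  I1: { [A → ) . E], [C → . * *], [E → . T ) T], [E → . T A T], [T → . C x] }  — shift
  I2: { [A' → A .] }  — accept
  I3: { [A → x . T x], [C → . * *], [T → . C x] }  — shift
  I4: { [C → * . *] }  — shift
  I5: { [T → C . x] }  — shift
  I6: { [A → x T . x] }  — shift
  I7: { [A → x T x .] }  — reduce
  I8: { [T → C x .] }  — reduce
  I9: { [C → * * .] }  — reduce
  I10: { [A → ) E .] }  — reduce
  I11: { [A → . ) E], [A → . x T x], [E → T . ) T], [E → T . A T] }  — shift
  I12: { [A → ) . E], [C → . * *], [E → . T ) T], [E → . T A T], [E → T ) . T], [T → . C x] }  — shift
  I13: { [C → . * *], [E → T A . T], [T → . C x] }  — shift
  I14: { [E → T A T .] }  — reduce
  I15: { [A → . ) E], [A → . x T x], [E → T ) T .], [E → T . ) T], [E → T . A T] }  — shift, reduce

No state contains more than one complete item.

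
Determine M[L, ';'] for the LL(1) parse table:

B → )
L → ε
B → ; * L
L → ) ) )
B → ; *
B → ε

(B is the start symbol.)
To find M[L, ';'], we find productions for L where ';' is in the predict set (PREDICT(N → α) = (FIRST(α) \ {ε}) ∪ (FOLLOW(N) if α ⇒* ε)).

Relevant sets:
  FOLLOW(L) = { $ }

L → ε: PREDICT = { $ }
L → ) ) ): PREDICT = { ')' }

M[L, ';'] is empty (no production applies)

Answer: Empty (error entry)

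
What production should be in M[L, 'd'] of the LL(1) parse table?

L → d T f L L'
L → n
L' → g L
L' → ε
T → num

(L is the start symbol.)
To find M[L, 'd'], we find productions for L where 'd' is in the predict set (PREDICT(N → α) = (FIRST(α) \ {ε}) ∪ (FOLLOW(N) if α ⇒* ε)).

L → d T f L L': PREDICT = { 'd' }
  'd' is in predict set, so this production goes in M[L, 'd']
L → n: PREDICT = { 'n' }

M[L, 'd'] = L → d T f L L'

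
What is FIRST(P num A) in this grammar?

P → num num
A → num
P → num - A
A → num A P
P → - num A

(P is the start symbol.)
FIRST sets of the non-terminals involved (from the grammar, by fixed-point iteration):
  FIRST(P) = { '-', 'num' }

To compute FIRST(P num A), process the symbols left to right:
Symbol P is a non-terminal. Add FIRST(P) \ {ε} = { '-', 'num' }
P is not nullable (ε ∉ FIRST(P)), so stop here.
FIRST(P num A) = { '-', 'num' }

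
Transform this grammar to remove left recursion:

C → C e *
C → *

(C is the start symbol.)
C is directly left-recursive. The standard transformation for
  A → A α₁ | ... | A α_m | β₁ | ... | β_n
is
  A  → β₁ A' | ... | β_n A'
  A' → α₁ A' | ... | α_m A' | ε

C → * becomes C → * C'
C → C e * becomes C' → e * C'
Add C' → ε

Resulting grammar:
C → * C'
C' → e * C'
C' → ε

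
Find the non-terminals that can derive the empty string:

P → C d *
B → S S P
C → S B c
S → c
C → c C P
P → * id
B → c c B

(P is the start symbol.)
None

There are no ε-productions, so no non-terminal can derive ε.
No non-terminals are nullable.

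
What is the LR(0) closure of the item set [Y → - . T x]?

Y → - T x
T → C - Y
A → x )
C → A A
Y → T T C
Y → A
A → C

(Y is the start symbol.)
To compute CLOSURE, for each item [A → α.Bβ] where B is a non-terminal, add [B → .γ] for all productions B → γ; repeat for the newly added items until nothing changes.

Start with: [Y → - . T x]
  [Y → - . T x] has the dot before T: add [T → . C - Y]
  [T → . C - Y] has the dot before C: add [C → . A A]
  [C → . A A] has the dot before A: add [A → . x )], [A → . C]
No further items can be added.

CLOSURE = { [A → . C], [A → . x )], [C → . A A], [T → . C - Y], [Y → - . T x] }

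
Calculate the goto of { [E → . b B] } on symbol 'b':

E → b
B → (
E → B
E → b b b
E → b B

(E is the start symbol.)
GOTO(I, 'b') = CLOSURE({ [A → αX.β] : [A → α.Xβ] ∈ I, X = 'b' })

Items with dot before 'b', with the dot advanced:
  [E → . b B] → [E → b . B]
Closure of the advanced items:
  [E → b . B] has the dot before B: add [B → . (]

GOTO = { [B → . (], [E → b . B] }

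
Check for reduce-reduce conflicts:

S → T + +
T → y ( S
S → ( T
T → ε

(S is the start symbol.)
A reduce-reduce conflict occurs when an LR(0) state has two complete items [A → α .] and [B → β .] — both call for a reduction, and with no lookahead the parser cannot choose between them.

Augment with S' → S and build the canonical LR(0) collection (I0 = CLOSURE({[S' → . S]}), then GOTO on every symbol after a dot until no new states appear). It has 10 states:
  I0: { [S → . ( T], [S → . T + +], [S' → . S], [T → . y ( S], [T → .] }  — shift, reduce
  I1: { [S → ( . T], [T → . y ( S], [T → .] }  — shift, reduce
  I2: { [S' → S .] }  — accept
  I3: { [S → T . + +] }  — shift
  I4: { [T → y . ( S] }  — shift
  I5: { [S → . ( T], [S → . T + +], [T → . y ( S], [T → .], [T → y ( . S] }  — shift, reduce
  I6: { [T → y ( S .] }  — reduce
  I7: { [S → T + . +] }  — shift
  I8: { [S → T + + .] }  — reduce
  I9: { [S → ( T .] }  — reduce

No state contains more than one complete item.

Answer: No reduce-reduce conflicts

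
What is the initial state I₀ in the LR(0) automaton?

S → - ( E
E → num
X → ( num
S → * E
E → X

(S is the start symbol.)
First, augment the grammar with S' → S
I₀ = CLOSURE({ [S' → . S] }):
  [S' → . S] has the dot before S: add [S → . - ( E], [S → . * E]
No further items can be added.

I₀ = { [S → . * E], [S → . - ( E], [S' → . S] }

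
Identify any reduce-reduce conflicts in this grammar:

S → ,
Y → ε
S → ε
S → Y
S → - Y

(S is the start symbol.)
Augment with S' → S and build the canonical LR(0) collection (I0 = CLOSURE({[S' → . S]}), then GOTO on every symbol after a dot until no new states appear). It has 6 states:
  I0: { [S → . ,], [S → . - Y], [S → . Y], [S → .], [S' → . S], [Y → .] }  — shift, 2 reduces
  I1: { [S → , .] }  — reduce
  I2: { [S → - . Y], [Y → .] }  — reduce
  I3: { [S' → S .] }  — accept
  I4: { [S → Y .] }  — reduce
  I5: { [S → - Y .] }  — reduce

I0 contains complete items [S → .], [Y → .] — reduce-reduce conflict.

Answer: Yes — I0: [S → .] vs [Y → .]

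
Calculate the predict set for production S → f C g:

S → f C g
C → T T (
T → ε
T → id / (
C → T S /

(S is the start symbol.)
PREDICT(S → f C g) = (FIRST(RHS) \ {ε}) ∪ (FOLLOW(S) if ε ∈ FIRST(RHS), i.e. RHS ⇒* ε)
FIRST(f C g) = { 'f' }
ε ∉ FIRST(f C g), so FOLLOW(S) is not added.
PREDICT(S → f C g) = { 'f' }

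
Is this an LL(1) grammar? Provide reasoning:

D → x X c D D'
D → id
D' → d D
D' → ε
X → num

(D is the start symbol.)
No. Predict set conflict for D': { 'd' }

Relevant sets:
  FOLLOW(D') = { $, 'd' }

For D:
  PREDICT(D → x X c D D') = { 'x' }
  PREDICT(D → id) = { 'id' }
For D':
  PREDICT(D' → d D) = { 'd' }
  PREDICT(D' → ε) = { $, 'd' }
X has a single production, so nothing to check there.

Conflict found: Predict set conflict for D': { 'd' }
The grammar is NOT LL(1).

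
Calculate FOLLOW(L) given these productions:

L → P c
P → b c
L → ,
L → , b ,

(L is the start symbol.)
L is the start symbol, so $ ∈ FOLLOW(L).
L does not occur on any right-hand side.

Taking the union: FOLLOW(L) = { $ }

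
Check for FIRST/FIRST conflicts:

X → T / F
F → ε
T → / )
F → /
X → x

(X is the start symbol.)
A FIRST/FIRST conflict occurs when two productions N → α and N → β for the same non-terminal have FIRST(α) ∩ FIRST(β) ≠ ∅ (with ε ∈ FIRST of a nullable right-hand side, so two nullable alternatives also conflict).

FIRST sets of the non-terminals at (or reachable through a nullable prefix from) the front of some alternative:
  FIRST(T) = { '/' }

Productions for X:
  X → T / F: FIRST = { '/' }
  X → x: FIRST = { 'x' }
Productions for F:
  F → ε: FIRST = { ε }
  F → /: FIRST = { '/' }
T has only one production, so no FIRST/FIRST conflict is possible there.

All alternatives of each non-terminal have pairwise disjoint FIRST sets.

Answer: No FIRST/FIRST conflicts.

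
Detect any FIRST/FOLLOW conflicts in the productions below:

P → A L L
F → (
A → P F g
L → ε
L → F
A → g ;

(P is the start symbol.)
A FIRST/FOLLOW conflict occurs when a non-terminal N has a nullable alternative N → β (β ⇒* ε) and another alternative N → α with FIRST(α) ∩ FOLLOW(N) ≠ ∅: on such a lookahead the parser cannot decide between expanding α and letting N vanish via β.

Nullable non-terminals: L.
FIRST sets used below: FIRST(F) = { '(' }

L: nullable alternative(s) L → ε; FOLLOW(L) = { $, '(' }
  L → ε: FIRST \ {ε} = { } — this is the only nullable alternative, skip
  L → F: FIRST \ {ε} = { '(' } — overlaps FOLLOW(L) on { '(' }: CONFLICT

A, F, P have no nullable alternative, so no FIRST/FOLLOW check is needed there.

So the grammar has 1 FIRST/FOLLOW conflict (marked CONFLICT above).

Answer: Yes. L → F with FOLLOW(L) on { '(' }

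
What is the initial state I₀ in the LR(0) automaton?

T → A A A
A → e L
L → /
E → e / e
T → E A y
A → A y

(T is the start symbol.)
First, augment the grammar with T' → T
I₀ = CLOSURE({ [T' → . T] }):
  [T' → . T] has the dot before T: add [T → . A A A], [T → . E A y]
  [T → . A A A] has the dot before A: add [A → . e L], [A → . A y]
  [T → . E A y] has the dot before E: add [E → . e / e]
No further items can be added.

I₀ = { [A → . A y], [A → . e L], [E → . e / e], [T → . A A A], [T → . E A y], [T' → . T] }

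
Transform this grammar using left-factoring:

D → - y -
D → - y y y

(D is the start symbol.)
D → - y D'
D' → -
D' → y y

Left-factoring transforms A → αβ₁ | αβ₂ into A → αA' and A' → β₁ | β₂
(α is the longest common prefix among the alternatives). Repeat until
no nonterminal has two alternatives with a common prefix.

Round 1: D has alternatives sharing prefix '- y'. Introduce D': D → - y D'
  Add: D' → -
  Add: D' → y y

No remaining common prefixes — done.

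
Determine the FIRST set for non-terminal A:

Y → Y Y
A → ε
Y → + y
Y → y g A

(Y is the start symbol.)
{ ε }

From A → ε:
  - ε-production, so ε ∈ FIRST(A)

Collecting: FIRST(A) = { ε }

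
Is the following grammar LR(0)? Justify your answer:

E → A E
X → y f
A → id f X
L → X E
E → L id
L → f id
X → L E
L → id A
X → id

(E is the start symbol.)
No. Shift-reduce conflict between [X → id .] and [A → . id f X]

A grammar is LR(0) if no state in the canonical LR(0) collection has:
  - both a shift item (dot before a terminal) and a complete item (shift-reduce conflict), or
  - two or more complete items (reduce-reduce conflict; the accept item [E' → E .] counts as a complete item here).

Augment with E' → E and build the canonical LR(0) collection (I0 = CLOSURE({[E' → . E]}), then GOTO on every symbol after a dot until no new states appear). It has 20 states:
  I0: { [A → . id f X], [E → . A E], [E → . L id], [E' → . E], [L → . X E], [L → . f id], [L → . id A], [X → . L E], [X → . id], [X → . y f] }  — shift
  I1: { [A → . id f X], [E → . A E], [E → . L id], [E → A . E], [L → . X E], [L → . f id], [L → . id A], [X → . L E], [X → . id], [X → . y f] }  — shift
  I2: { [E' → E .] }  — accept
  I3: { [A → . id f X], [E → . A E], [E → . L id], [E → L . id], [L → . X E], [L → . f id], [L → . id A], [X → . L E], [X → . id], [X → . y f], [X → L . E] }  — shift
  I4: { [A → . id f X], [E → . A E], [E → . L id], [L → . X E], [L → . f id], [L → . id A], [L → X . E], [X → . L E], [X → . id], [X → . y f] }  — shift
  I5: { [L → f . id] }  — shift
  I6: { [A → . id f X], [A → id . f X], [L → id . A], [X → id .] }  — shift, reduce
  I7: { [X → y . f] }  — shift
  I8: { [X → y f .] }  — reduce
  I9: { [L → id A .] }  — reduce
  I10: { [A → id f . X], [L → . X E], [L → . f id], [L → . id A], [X → . L E], [X → . id], [X → . y f] }  — shift
  I11: { [A → id . f X] }  — shift
  I12: { [A → . id f X], [E → . A E], [E → . L id], [L → . X E], [L → . f id], [L → . id A], [X → . L E], [X → . id], [X → . y f], [X → L . E] }  — shift
  I13: { [A → . id f X], [A → id f X .], [E → . A E], [E → . L id], [L → . X E], [L → . f id], [L → . id A], [L → X . E], [X → . L E], [X → . id], [X → . y f] }  — shift, reduce
  I14: { [A → . id f X], [L → id . A], [X → id .] }  — shift, reduce
  I15: { [L → X E .] }  — reduce
  I16: { [X → L E .] }  — reduce
  I17: { [L → f id .] }  — reduce
  I18: { [A → . id f X], [A → id . f X], [E → L id .], [L → id . A], [X → id .] }  — shift, 2 reduces
  I19: { [E → A E .] }  — reduce

Conflict in state I6:
  Shift-reduce conflict between [X → id .] and [A → . id f X]
So the grammar is NOT LR(0).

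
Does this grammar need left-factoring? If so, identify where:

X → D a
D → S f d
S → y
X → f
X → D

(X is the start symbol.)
Yes, X has productions with common prefix 'D'

Left-factoring is needed when two productions for the same non-terminal
share a common prefix on the right-hand side.

Productions for X:
  X → D a
  X → f
  X → D

Found common prefix 'D' in productions for X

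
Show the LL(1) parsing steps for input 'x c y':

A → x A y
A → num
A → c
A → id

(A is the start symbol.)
LL(1) parsing maintains a stack (initially the start symbol over $) and the input. At each step: if the stack top is a terminal, match it against the current input token; if it is a non-terminal N, replace it with the RHS of M[N, lookahead] (the unique production whose predict set contains the lookahead).

Stack is shown with the top on the left.

Stack    Input    Action
------------------------
A $      x c y $  output A → x A y
x A y $  x c y $  match 'x'
A y $    c y $    output A → c
c y $    c y $    match 'c'
y $      y $      match 'y'
$        $        accept

The string is accepted.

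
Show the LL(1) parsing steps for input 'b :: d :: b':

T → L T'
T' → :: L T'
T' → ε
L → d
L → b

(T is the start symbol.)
LL(1) parsing maintains a stack (initially the start symbol over $) and the input. At each step: if the stack top is a terminal, match it against the current input token; if it is a non-terminal N, replace it with the RHS of M[N, lookahead] (the unique production whose predict set contains the lookahead).

Stack is shown with the top on the left.

Stack      Input          Action
--------------------------------
T $        b :: d :: b $  output T → L T'
L T' $     b :: d :: b $  output L → b
b T' $     b :: d :: b $  match 'b'
T' $       :: d :: b $    output T' → :: L T'
:: L T' $  :: d :: b $    match '::'
L T' $     d :: b $       output L → d
d T' $     d :: b $       match 'd'
T' $       :: b $         output T' → :: L T'
:: L T' $  :: b $         match '::'
L T' $     b $            output L → b
b T' $     b $            match 'b'
T' $       $              output T' → ε
$          $              accept

The string is accepted.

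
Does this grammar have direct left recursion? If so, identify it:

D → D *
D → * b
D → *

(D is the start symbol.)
Direct left recursion occurs when N → N α for some non-terminal N (the right-hand side begins with the left-hand side itself).

D → D *: LEFT RECURSIVE (starts with D)
D → * b: starts with '*'
D → *: starts with '*'

The grammar has direct left recursion on: D.

Answer: Yes, D is left-recursive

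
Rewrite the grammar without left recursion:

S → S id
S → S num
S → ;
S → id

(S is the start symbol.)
S is directly left-recursive. The standard transformation for
  A → A α₁ | ... | A α_m | β₁ | ... | β_n
is
  A  → β₁ A' | ... | β_n A'
  A' → α₁ A' | ... | α_m A' | ε

S → ; becomes S → ; S'
S → id becomes S → id S'
S → S id becomes S' → id S'
S → S num becomes S' → num S'
Add S' → ε

Resulting grammar:
S → ; S'
S → id S'
S' → id S'
S' → num S'
S' → ε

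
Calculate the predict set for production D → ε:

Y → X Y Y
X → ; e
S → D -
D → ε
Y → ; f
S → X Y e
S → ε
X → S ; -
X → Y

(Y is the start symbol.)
PREDICT(D → ε) = (FIRST(RHS) \ {ε}) ∪ (FOLLOW(D) if ε ∈ FIRST(RHS), i.e. RHS ⇒* ε)
The right-hand side is ε (FIRST(ε) = { ε }), so the predict set is FOLLOW(D) = { '-' }
PREDICT(D → ε) = { '-' }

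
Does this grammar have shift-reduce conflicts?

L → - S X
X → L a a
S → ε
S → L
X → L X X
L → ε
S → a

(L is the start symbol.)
Yes — I0: [L → .] vs [L → . - S X]; I1: [L → .] vs [L → . - S X]; I4: [L → .] vs [L → . - S X]; I6: [L → .] vs [L → . - S X]; I8: [L → .] vs [L → . - S X]

Augment with L' → L and build the canonical LR(0) collection (I0 = CLOSURE({[L' → . L]}), then GOTO on every symbol after a dot until no new states appear). It has 12 states:
  I0: { [L → . - S X], [L → .], [L' → . L] }  — shift, reduce
  I1: { [L → - . S X], [L → . - S X], [L → .], [S → . L], [S → . a], [S → .] }  — shift, 2 reduces
  I2: { [L' → L .] }  — accept
  I3: { [S → L .] }  — reduce
  I4: { [L → - S . X], [L → . - S X], [L → .], [X → . L X X], [X → . L a a] }  — shift, reduce
  I5: { [S → a .] }  — reduce
  I6: { [L → . - S X], [L → .], [X → . L X X], [X → . L a a], [X → L . X X], [X → L . a a] }  — shift, reduce
  I7: { [L → - S X .] }  — reduce
  I8: { [L → . - S X], [L → .], [X → . L X X], [X → . L a a], [X → L X . X] }  — shift, reduce
  I9: { [X → L a . a] }  — shift
  I10: { [X → L a a .] }  — reduce
  I11: { [X → L X X .] }  — reduce

I0 contains reduce item [L → .] and shift item [L → . - S X] — shift-reduce conflict.
I1 contains reduce items [L → .], [S → .] and shift items [L → . - S X], [S → . a] — shift-reduce conflict.
I4 contains reduce item [L → .] and shift item [L → . - S X] — shift-reduce conflict.
I6 contains reduce item [L → .] and shift items [L → . - S X], [X → L . a a] — shift-reduce conflict.
I8 contains reduce item [L → .] and shift item [L → . - S X] — shift-reduce conflict.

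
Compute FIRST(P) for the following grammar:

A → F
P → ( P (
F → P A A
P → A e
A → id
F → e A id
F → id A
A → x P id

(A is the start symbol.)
FIRST sets of the other non-terminals involved (by the same procedure, iterated to a fixed point):
  FIRST(A) = { '(', 'e', 'id', 'x' }

From P → ( P (:
  - '(' is a terminal: add '(' and stop
From P → A e:
  - A is a non-terminal: add FIRST(A) \ {ε} = { '(', 'e', 'id', 'x' }
    A is not nullable, so stop

Collecting: FIRST(P) = { '(', 'e', 'id', 'x' }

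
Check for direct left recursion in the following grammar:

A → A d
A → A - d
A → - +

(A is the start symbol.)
Direct left recursion occurs when N → N α for some non-terminal N (the right-hand side begins with the left-hand side itself).

A → A d: LEFT RECURSIVE (starts with A)
A → A - d: LEFT RECURSIVE (starts with A)
A → - +: starts with '-'

The grammar has direct left recursion on: A.

Answer: Yes, A is left-recursive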